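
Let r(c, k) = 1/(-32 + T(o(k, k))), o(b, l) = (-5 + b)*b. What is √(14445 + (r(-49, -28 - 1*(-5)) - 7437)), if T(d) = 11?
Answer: √3090507/21 ≈ 83.714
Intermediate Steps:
o(b, l) = b*(-5 + b)
r(c, k) = -1/21 (r(c, k) = 1/(-32 + 11) = 1/(-21) = -1/21)
√(14445 + (r(-49, -28 - 1*(-5)) - 7437)) = √(14445 + (-1/21 - 7437)) = √(14445 - 156178/21) = √(147167/21) = √3090507/21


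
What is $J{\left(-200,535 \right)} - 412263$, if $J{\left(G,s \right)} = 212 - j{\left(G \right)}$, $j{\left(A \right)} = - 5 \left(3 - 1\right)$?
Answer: $-412041$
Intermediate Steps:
$j{\left(A \right)} = -10$ ($j{\left(A \right)} = \left(-5\right) 2 = -10$)
$J{\left(G,s \right)} = 222$ ($J{\left(G,s \right)} = 212 - -10 = 212 + 10 = 222$)
$J{\left(-200,535 \right)} - 412263 = 222 - 412263 = -412041$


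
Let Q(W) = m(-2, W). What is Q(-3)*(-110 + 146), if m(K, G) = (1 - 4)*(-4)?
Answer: 432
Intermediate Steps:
m(K, G) = 12 (m(K, G) = -3*(-4) = 12)
Q(W) = 12
Q(-3)*(-110 + 146) = 12*(-110 + 146) = 12*36 = 432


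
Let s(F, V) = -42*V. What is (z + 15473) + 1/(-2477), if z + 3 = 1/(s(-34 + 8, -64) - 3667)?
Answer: 37514483554/2424983 ≈ 15470.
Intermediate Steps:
z = -2938/979 (z = -3 + 1/(-42*(-64) - 3667) = -3 + 1/(2688 - 3667) = -3 + 1/(-979) = -3 - 1/979 = -2938/979 ≈ -3.0010)
(z + 15473) + 1/(-2477) = (-2938/979 + 15473) + 1/(-2477) = 15145129/979 - 1/2477 = 37514483554/2424983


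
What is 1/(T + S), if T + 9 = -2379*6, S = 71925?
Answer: 1/57642 ≈ 1.7348e-5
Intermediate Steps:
T = -14283 (T = -9 - 2379*6 = -9 - 14274 = -14283)
1/(T + S) = 1/(-14283 + 71925) = 1/57642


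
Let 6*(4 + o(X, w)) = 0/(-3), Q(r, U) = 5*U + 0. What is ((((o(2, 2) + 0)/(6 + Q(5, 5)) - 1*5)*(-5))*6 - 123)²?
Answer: 915849/961 ≈ 953.02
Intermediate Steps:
Q(r, U) = 5*U
o(X, w) = -4 (o(X, w) = -4 + (0/(-3))/6 = -4 + (0*(-⅓))/6 = -4 + (⅙)*0 = -4 + 0 = -4)
((((o(2, 2) + 0)/(6 + Q(5, 5)) - 1*5)*(-5))*6 - 123)² = ((((-4 + 0)/(6 + 5*5) - 1*5)*(-5))*6 - 123)² = (((-4/(6 + 25) - 5)*(-5))*6 - 123)² = (((-4/31 - 5)*(-5))*6 - 123)² = (-159/31*(-5)*6 - 123)² = ((795/31)*6 - 123)² = (4770/31 - 123)² = (957/31)² = 915849/961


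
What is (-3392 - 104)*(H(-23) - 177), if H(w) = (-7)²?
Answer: 447488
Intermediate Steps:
H(w) = 49
(-3392 - 104)*(H(-23) - 177) = (-3392 - 104)*(49 - 177) = -3496*(-128) = 447488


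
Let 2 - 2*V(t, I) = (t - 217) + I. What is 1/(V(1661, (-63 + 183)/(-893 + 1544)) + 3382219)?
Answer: 217/733785046 ≈ 2.9573e-7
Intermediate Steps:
V(t, I) = 219/2 - I/2 - t/2 (V(t, I) = 1 - ((t - 217) + I)/2 = 1 - ((-217 + t) + I)/2 = 1 - (-217 + I + t)/2 = 1 + (217/2 - I/2 - t/2) = 219/2 - I/2 - t/2)
1/(V(1661, (-63 + 183)/(-893 + 1544)) + 3382219) = 1/((219/2 - (-63 + 183)/(2*(-893 + 1544)) - 1/2*1661) + 3382219) = 1/((219/2 - 60/651 - 1661/2) + 3382219) = 1/((219/2 - 1/2*40/217 - 1661/2) + 3382219) = 1/((219/2 - 20/217 - 1661/2) + 3382219) = 1/(-156477/217 + 3382219) = 1/(733785046/217) = 217/733785046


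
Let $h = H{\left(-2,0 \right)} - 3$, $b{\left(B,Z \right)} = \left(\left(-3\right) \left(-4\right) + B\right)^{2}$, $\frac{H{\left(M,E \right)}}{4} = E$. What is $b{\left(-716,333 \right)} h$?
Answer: $-1486848$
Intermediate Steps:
$H{\left(M,E \right)} = 4 E$
$b{\left(B,Z \right)} = \left(12 + B\right)^{2}$
$h = -3$ ($h = 4 \cdot 0 - 3 = 0 - 3 = -3$)
$b{\left(-716,333 \right)} h = \left(12 - 716\right)^{2} \left(-3\right) = \left(-704\right)^{2} \left(-3\right) = 495616 \left(-3\right) = -1486848$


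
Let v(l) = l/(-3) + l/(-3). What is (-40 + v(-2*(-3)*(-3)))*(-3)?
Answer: 84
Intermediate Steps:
v(l) = -2*l/3 (v(l) = l*(-⅓) + l*(-⅓) = -l/3 - l/3 = -2*l/3)
(-40 + v(-2*(-3)*(-3)))*(-3) = (-40 - 2*(-2*(-3))*(-3)/3)*(-3) = (-40 - 4*(-3))*(-3) = (-40 - ⅔*(-18))*(-3) = (-40 + 12)*(-3) = -28*(-3) = 84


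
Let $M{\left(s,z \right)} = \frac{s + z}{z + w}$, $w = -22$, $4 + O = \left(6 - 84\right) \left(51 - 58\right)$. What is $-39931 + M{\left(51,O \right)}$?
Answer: $- \frac{20763527}{520} \approx -39930.0$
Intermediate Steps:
$O = 542$ ($O = -4 + \left(6 - 84\right) \left(51 - 58\right) = -4 - -546 = -4 + 546 = 542$)
$M{\left(s,z \right)} = \frac{s + z}{-22 + z}$ ($M{\left(s,z \right)} = \frac{s + z}{z - 22} = \frac{s + z}{-22 + z}$)
$-39931 + M{\left(51,O \right)} = -39931 + \frac{51 + 542}{-22 + 542} = -39931 + \frac{1}{520} \cdot 593 = -39931 + \frac{593}{520} = - \frac{20763527}{520}$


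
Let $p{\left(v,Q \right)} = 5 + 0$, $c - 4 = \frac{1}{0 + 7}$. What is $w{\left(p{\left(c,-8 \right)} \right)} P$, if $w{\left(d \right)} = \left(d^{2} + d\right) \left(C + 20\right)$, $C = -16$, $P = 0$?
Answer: $0$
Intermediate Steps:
$c = \frac{29}{7}$ ($c = 4 + \frac{1}{0 + 7} = 4 + \frac{1}{7} = \frac{29}{7} \approx 4.1429$)
$p{\left(v,Q \right)} = 5$
$w{\left(d \right)} = 4 d + 4 d^{2}$ ($w{\left(d \right)} = \left(d^{2} + d\right) \left(-16 + 20\right) = \left(d + d^{2}\right) 4 = 4 d + 4 d^{2}$)
$w{\left(p{\left(c,-8 \right)} \right)} P = 4 \cdot 5 \left(1 + 5\right) 0 = 4 \cdot 5 \cdot 6 \cdot 0 = 120 \cdot 0 = 0$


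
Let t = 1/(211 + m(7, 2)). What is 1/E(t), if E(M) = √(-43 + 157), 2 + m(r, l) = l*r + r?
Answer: √114/114 ≈ 0.093659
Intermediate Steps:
m(r, l) = -2 + r + l*r (m(r, l) = -2 + (l*r + r) = -2 + (r + l*r) = -2 + r + l*r)
t = 1/230 (t = 1/(211 + (-2 + 7 + 2*7)) = 1/(211 + (-2 + 7 + 14)) = 1/(211 + 19) = 1/230 ≈ 0.0043478)
E(M) = √114
1/E(t) = 1/(√114) = √114/114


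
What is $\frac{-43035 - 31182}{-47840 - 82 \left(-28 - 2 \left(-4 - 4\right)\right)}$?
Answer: $\frac{74217}{46856} \approx 1.5839$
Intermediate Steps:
$\frac{-43035 - 31182}{-47840 - 82 \left(-28 - 2 \left(-4 - 4\right)\right)} = - \frac{74217}{-47840 - 82 \left(-28 - -16\right)} = - \frac{74217}{-47840 - 82 \left(-28 + 16\right)} = - \frac{74217}{-47840 - -984} = - \frac{74217}{-47840 + 984} = - \frac{74217}{-46856} = \left(-74217\right) \left(- \frac{1}{46856}\right) = \frac{74217}{46856}$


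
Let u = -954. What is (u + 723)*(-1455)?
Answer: 336105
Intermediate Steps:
(u + 723)*(-1455) = (-954 + 723)*(-1455) = -231*(-1455) = 336105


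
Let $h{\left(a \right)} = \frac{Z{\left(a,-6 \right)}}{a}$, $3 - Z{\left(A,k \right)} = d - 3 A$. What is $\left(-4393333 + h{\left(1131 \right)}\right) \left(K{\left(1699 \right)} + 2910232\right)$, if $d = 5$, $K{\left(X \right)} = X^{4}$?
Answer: $- \frac{41402836759324155124456}{1131} \approx -3.6607 \cdot 10^{19}$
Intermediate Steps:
$Z{\left(A,k \right)} = -2 + 3 A$ ($Z{\left(A,k \right)} = 3 - \left(5 - 3 A\right) = 3 + \left(-5 + 3 A\right) = -2 + 3 A$)
$h{\left(a \right)} = \frac{-2 + 3 a}{a}$
$\left(-4393333 + h{\left(1131 \right)}\right) \left(K{\left(1699 \right)} + 2910232\right) = \left(-4393333 + \left(3 - \frac{2}{1131}\right)\right) \left(1699^{4} + 2910232\right) = \left(-4393333 + \left(3 - \frac{2}{1131}\right)\right) \left(8332465333201 + 2910232\right) = \left(-4393333 + \left(3 - \frac{2}{1131}\right)\right) 8332468243433 = \left(-4393333 + \frac{3391}{1131}\right) 8332468243433 = \left(- \frac{4968856232}{1131}\right) 8332468243433 = - \frac{41402836759324155124456}{1131}$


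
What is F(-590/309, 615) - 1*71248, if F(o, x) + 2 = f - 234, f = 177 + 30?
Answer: -71277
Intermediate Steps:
f = 207
F(o, x) = -29 (F(o, x) = -2 + (207 - 234) = -2 - 27 = -29)
F(-590/309, 615) - 1*71248 = -29 - 1*71248 = -29 - 71248 = -71277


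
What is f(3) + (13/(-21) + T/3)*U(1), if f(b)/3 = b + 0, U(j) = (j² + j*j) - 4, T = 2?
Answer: 187/21 ≈ 8.9048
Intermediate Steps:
U(j) = -4 + 2*j² (U(j) = (j² + j²) - 4 = 2*j² - 4 = -4 + 2*j²)
f(b) = 3*b (f(b) = 3*(b + 0) = 3*b)
f(3) + (13/(-21) + T/3)*U(1) = 3*3 + (13/(-21) + 2/3)*(-4 + 2*1²) = 9 + (13*(-1/21) + 2*(⅓))*(-4 + 2*1) = 9 + (-13/21 + ⅔)*(-4 + 2) = 9 + (1/21)*(-2) = 9 - 2/21 = 187/21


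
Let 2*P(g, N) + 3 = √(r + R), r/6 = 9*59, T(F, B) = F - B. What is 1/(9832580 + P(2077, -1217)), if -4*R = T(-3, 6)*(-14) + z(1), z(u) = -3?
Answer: 157321256/1546873599325975 - 4*√12621/1546873599325975 ≈ 1.0170e-7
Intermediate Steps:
r = 3186 (r = 6*(9*59) = 6*531 = 3186)
R = -123/4 (R = -((-3 - 1*6)*(-14) - 3)/4 = -((-3 - 6)*(-14) - 3)/4 = -(-9*(-14) - 3)/4 = -(126 - 3)/4 = -¼*123 = -123/4 ≈ -30.750)
P(g, N) = -3/2 + √12621/4 (P(g, N) = -3/2 + √(3186 - 123/4)/2 = -3/2 + √(12621/4)/2 = -3/2 + (√12621/2)/2 = -3/2 + √12621/4)
1/(9832580 + P(2077, -1217)) = 1/(9832580 + (-3/2 + √12621/4)) = 1/(19665157/2 + √12621/4)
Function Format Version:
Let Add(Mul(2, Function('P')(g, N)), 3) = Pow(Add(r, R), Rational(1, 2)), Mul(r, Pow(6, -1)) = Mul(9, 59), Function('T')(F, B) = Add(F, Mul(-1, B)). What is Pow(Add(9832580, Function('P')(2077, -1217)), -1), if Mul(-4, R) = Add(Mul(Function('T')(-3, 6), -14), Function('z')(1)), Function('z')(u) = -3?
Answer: Add(Rational(157321256, 1546873599325975), Mul(Rational(-4, 1546873599325975), Pow(12621, Rational(1, 2)))) ≈ 1.0170e-7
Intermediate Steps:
r = 3186 (r = Mul(6, Mul(9, 59)) = Mul(6, 531) = 3186)
R = Rational(-123, 4) (R = Mul(Rational(-1, 4), Add(Mul(Add(-3, Mul(-1, 6)), -14), -3)) = Mul(Rational(-1, 4), Add(Mul(Add(-3, -6), -14), -3)) = Mul(Rational(-1, 4), Add(Mul(-9, -14), -3)) = Mul(Rational(-1, 4), Add(126, -3)) = Mul(Rational(-1, 4), 123) = Rational(-123, 4) ≈ -30.750)
Function('P')(g, N) = Add(Rational(-3, 2), Mul(Rational(1, 4), Pow(12621, Rational(1, 2)))) (Function('P')(g, N) = Add(Rational(-3, 2), Mul(Rational(1, 2), Pow(Add(3186, Rational(-123, 4)), Rational(1, 2)))) = Add(Rational(-3, 2), Mul(Rational(1, 2), Pow(Rational(12621, 4), Rational(1, 2)))) = Add(Rational(-3, 2), Mul(Rational(1, 2), Mul(Rational(1, 2), Pow(12621, Rational(1, 2))))) = Add(Rational(-3, 2), Mul(Rational(1, 4), Pow(12621, Rational(1, 2)))))
Pow(Add(9832580, Function('P')(2077, -1217)), -1) = Pow(Add(9832580, Add(Rational(-3, 2), Mul(Rational(1, 4), Pow(12621, Rational(1, 2))))), -1) = Pow(Add(Rational(19665157, 2), Mul(Rational(1, 4), Pow(12621, Rational(1, 2)))), -1)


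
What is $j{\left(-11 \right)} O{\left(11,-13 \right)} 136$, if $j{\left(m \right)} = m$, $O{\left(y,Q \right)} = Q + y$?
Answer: $2992$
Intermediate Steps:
$j{\left(-11 \right)} O{\left(11,-13 \right)} 136 = - 11 \left(-13 + 11\right) 136 = \left(-11\right) \left(-2\right) 136 = 22 \cdot 136 = 2992$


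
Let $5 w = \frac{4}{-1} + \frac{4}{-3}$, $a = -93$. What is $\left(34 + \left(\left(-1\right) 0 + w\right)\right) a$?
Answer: $- \frac{15314}{5} \approx -3062.8$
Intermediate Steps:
$w = - \frac{16}{15}$ ($w = \frac{\frac{4}{-1} + \frac{4}{-3}}{5} = \frac{4 \left(-1\right) + 4 \left(- \frac{1}{3}\right)}{5} = \frac{-4 - \frac{4}{3}}{5} = \frac{1}{5} \left(- \frac{16}{3}\right) = - \frac{16}{15} \approx -1.0667$)
$\left(34 + \left(\left(-1\right) 0 + w\right)\right) a = \left(34 - \frac{16}{15}\right) \left(-93\right) = \frac{494}{15} \left(-93\right) = - \frac{15314}{5}$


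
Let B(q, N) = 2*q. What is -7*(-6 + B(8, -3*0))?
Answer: -70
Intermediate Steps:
-7*(-6 + B(8, -3*0)) = -7*(-6 + 2*8) = -7*(-6 + 16) = -7*10 = -70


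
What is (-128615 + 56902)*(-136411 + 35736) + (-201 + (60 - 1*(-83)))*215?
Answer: 7219693805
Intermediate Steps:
(-128615 + 56902)*(-136411 + 35736) + (-201 + (60 - 1*(-83)))*215 = -71713*(-100675) + (-201 + (60 + 83))*215 = 7219706275 + (-201 + 143)*215 = 7219706275 - 58*215 = 7219706275 - 12470 = 7219693805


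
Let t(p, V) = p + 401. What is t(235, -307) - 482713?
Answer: -482077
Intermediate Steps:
t(p, V) = 401 + p
t(235, -307) - 482713 = (401 + 235) - 482713 = 636 - 482713 = -482077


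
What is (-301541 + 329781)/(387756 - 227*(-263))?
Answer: 28240/447457 ≈ 0.063112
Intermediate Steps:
(-301541 + 329781)/(387756 - 227*(-263)) = 28240/(387756 + 59701) = 28240/447457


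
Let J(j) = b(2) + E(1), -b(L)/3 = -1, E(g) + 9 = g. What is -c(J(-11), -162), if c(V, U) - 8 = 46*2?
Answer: -100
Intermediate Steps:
E(g) = -9 + g
b(L) = 3 (b(L) = -3*(-1) = 3)
J(j) = -5 (J(j) = 3 + (-9 + 1) = 3 - 8 = -5)
c(V, U) = 100 (c(V, U) = 8 + 46*2 = 8 + 92 = 100)
-c(J(-11), -162) = -1*100 = -100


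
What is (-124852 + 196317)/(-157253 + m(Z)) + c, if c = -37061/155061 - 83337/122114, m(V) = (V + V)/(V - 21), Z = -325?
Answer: -4375099052487947/3179749279119948 ≈ -1.3759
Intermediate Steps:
m(V) = 2*V/(-21 + V) (m(V) = (2*V)/(-21 + V) = 2*V/(-21 + V))
c = -17447985511/18935118954 (c = -37061*1/155061 - 83337*1/122114 = -37061/155061 - 83337/122114 = -17447985511/18935118954 ≈ -0.92146)
(-124852 + 196317)/(-157253 + m(Z)) + c = (-124852 + 196317)/(-157253 + 2*(-325)/(-21 - 325)) - 17447985511/18935118954 = 71465/(-157253 + 2*(-325)/(-346)) - 17447985511/18935118954 = 71465/(-157253 + 2*(-325)*(-1/346)) - 17447985511/18935118954 = 71465/(-157253 + 325/173) - 17447985511/18935118954 = 71465/(-27204444/173) - 17447985511/18935118954 = 71465*(-173/27204444) - 17447985511/18935118954 = -12363445/27204444 - 17447985511/18935118954 = -4375099052487947/3179749279119948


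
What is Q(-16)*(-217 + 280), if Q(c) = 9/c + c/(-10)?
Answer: 5229/80 ≈ 65.363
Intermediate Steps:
Q(c) = 9/c - c/10 (Q(c) = 9/c + c*(-⅒) = 9/c - c/10)
Q(-16)*(-217 + 280) = (9/(-16) - ⅒*(-16))*(-217 + 280) = (9*(-1/16) + 8/5)*63 = (-9/16 + 8/5)*63 = (83/80)*63 = 5229/80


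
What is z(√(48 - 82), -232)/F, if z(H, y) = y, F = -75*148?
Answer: 58/2775 ≈ 0.020901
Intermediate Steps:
F = -11100
z(√(48 - 82), -232)/F = -232/(-11100) = -232*(-1/11100) = 58/2775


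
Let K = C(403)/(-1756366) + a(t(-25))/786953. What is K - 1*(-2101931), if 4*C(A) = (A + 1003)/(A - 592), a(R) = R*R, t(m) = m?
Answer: 1098181370429735226023/522463092277644 ≈ 2.1019e+6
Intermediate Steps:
a(R) = R**2
C(A) = (1003 + A)/(4*(-592 + A)) (C(A) = ((A + 1003)/(A - 592))/4 = ((1003 + A)/(-592 + A))/4 = (1003 + A)/(4*(-592 + A)))
K = 415494695459/522463092277644 (K = ((1003 + 403)/(4*(-592 + 403)))/(-1756366) + (-25)**2/786953 = ((1/4)*1406/(-189))*(-1/1756366) + 625*(1/786953) = ((1/4)*(-1/189)*1406)*(-1/1756366) + 625/786953 = -703/378*(-1/1756366) + 625/786953 = 703/663906348 + 625/786953 = 415494695459/522463092277644 ≈ 0.00079526)
K - 1*(-2101931) = 415494695459/522463092277644 - 1*(-2101931) = 415494695459/522463092277644 + 2101931 = 1098181370429735226023/522463092277644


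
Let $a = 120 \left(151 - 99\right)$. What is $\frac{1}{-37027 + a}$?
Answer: $- \frac{1}{30787} \approx -3.2481 \cdot 10^{-5}$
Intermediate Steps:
$a = 6240$ ($a = 120 \cdot 52 = 6240$)
$\frac{1}{-37027 + a} = \frac{1}{-37027 + 6240} = \frac{1}{-30787} = - \frac{1}{30787}$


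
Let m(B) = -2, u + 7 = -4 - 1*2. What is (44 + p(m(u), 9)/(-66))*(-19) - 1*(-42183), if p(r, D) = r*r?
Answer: 1364489/33 ≈ 41348.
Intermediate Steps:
u = -13 (u = -7 + (-4 - 1*2) = -7 + (-4 - 2) = -7 - 6 = -13)
p(r, D) = r²
(44 + p(m(u), 9)/(-66))*(-19) - 1*(-42183) = (44 + (-2)²/(-66))*(-19) - 1*(-42183) = (44 + 4*(-1/66))*(-19) + 42183 = (44 - 2/33)*(-19) + 42183 = (1450/33)*(-19) + 42183 = -27550/33 + 42183 = 1364489/33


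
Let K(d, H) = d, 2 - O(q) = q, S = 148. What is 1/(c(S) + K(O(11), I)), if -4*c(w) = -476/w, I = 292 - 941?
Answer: -148/1213 ≈ -0.12201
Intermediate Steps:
O(q) = 2 - q
I = -649
c(w) = 119/w (c(w) = -(-119)/w = 119/w)
1/(c(S) + K(O(11), I)) = 1/(119/148 + (2 - 1*11)) = 1/(119*(1/148) + (2 - 11)) = 1/(119/148 - 9) = 1/(-1213/148) = -148/1213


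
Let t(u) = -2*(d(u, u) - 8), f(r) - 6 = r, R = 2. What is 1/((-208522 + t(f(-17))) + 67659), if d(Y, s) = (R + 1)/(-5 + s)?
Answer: -8/1126773 ≈ -7.0999e-6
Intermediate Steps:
f(r) = 6 + r
d(Y, s) = 3/(-5 + s) (d(Y, s) = (2 + 1)/(-5 + s) = 3/(-5 + s))
t(u) = 16 - 6/(-5 + u) (t(u) = -2*(3/(-5 + u) - 8) = -2*(-8 + 3/(-5 + u)) = 16 - 6/(-5 + u))
1/((-208522 + t(f(-17))) + 67659) = 1/((-208522 + 2*(-43 + 8*(6 - 17))/(-5 + (6 - 17))) + 67659) = 1/((-208522 + 2*(-43 + 8*(-11))/(-5 - 11)) + 67659) = 1/((-208522 + 2*(-43 - 88)/(-16)) + 67659) = 1/((-208522 + 2*(-1/16)*(-131)) + 67659) = 1/((-208522 + 131/8) + 67659) = 1/(-1668045/8 + 67659) = 1/(-1126773/8) = -8/1126773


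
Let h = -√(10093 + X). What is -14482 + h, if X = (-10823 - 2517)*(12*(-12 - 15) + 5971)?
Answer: -14482 - I*√75320887 ≈ -14482.0 - 8678.8*I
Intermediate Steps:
X = -75330980 (X = -13340*(12*(-27) + 5971) = -13340*(-324 + 5971) = -13340*5647 = -75330980)
h = -I*√75320887 (h = -√(10093 - 75330980) = -√(-75320887) = -I*√75320887 ≈ -8678.8*I)
-14482 + h = -14482 - I*√75320887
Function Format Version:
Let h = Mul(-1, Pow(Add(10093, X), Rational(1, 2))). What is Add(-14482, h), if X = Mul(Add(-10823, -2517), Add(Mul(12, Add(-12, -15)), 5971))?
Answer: Add(-14482, Mul(-1, I, Pow(75320887, Rational(1, 2)))) ≈ Add(-14482., Mul(-8678.8, I))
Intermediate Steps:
X = -75330980 (X = Mul(-13340, Add(Mul(12, -27), 5971)) = Mul(-13340, Add(-324, 5971)) = Mul(-13340, 5647) = -75330980)
h = Mul(-1, I, Pow(75320887, Rational(1, 2))) (h = Mul(-1, Pow(Add(10093, -75330980), Rational(1, 2))) = Mul(-1, Pow(-75320887, Rational(1, 2))) = Mul(-1, Mul(I, Pow(75320887, Rational(1, 2)))) = Mul(-1, I, Pow(75320887, Rational(1, 2))) ≈ Mul(-8678.8, I))
Add(-14482, h) = Add(-14482, Mul(-1, I, Pow(75320887, Rational(1, 2))))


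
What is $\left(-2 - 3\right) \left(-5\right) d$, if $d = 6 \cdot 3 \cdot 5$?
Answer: $2250$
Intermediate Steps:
$d = 90$ ($d = 18 \cdot 5 = 90$)
$\left(-2 - 3\right) \left(-5\right) d = \left(-2 - 3\right) \left(-5\right) 90 = \left(-5\right) \left(-5\right) 90 = 25 \cdot 90 = 2250$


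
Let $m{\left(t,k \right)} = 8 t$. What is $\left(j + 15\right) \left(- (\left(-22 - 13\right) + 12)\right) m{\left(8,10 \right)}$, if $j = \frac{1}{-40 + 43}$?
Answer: $\frac{67712}{3} \approx 22571.0$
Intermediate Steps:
$j = \frac{1}{3} \approx 0.33333$
$\left(j + 15\right) \left(- (\left(-22 - 13\right) + 12)\right) m{\left(8,10 \right)} = \left(\frac{1}{3} + 15\right) \left(- (\left(-22 - 13\right) + 12)\right) 8 \cdot 8 = \frac{46 \left(- (-35 + 12)\right)}{3} \cdot 64 = \frac{46 \left(\left(-1\right) \left(-23\right)\right)}{3} \cdot 64 = \frac{46}{3} \cdot 23 \cdot 64 = \frac{1058}{3} \cdot 64 = \frac{67712}{3}$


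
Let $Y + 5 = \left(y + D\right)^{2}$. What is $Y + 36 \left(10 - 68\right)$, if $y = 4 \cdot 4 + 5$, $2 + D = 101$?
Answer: $12307$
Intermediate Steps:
$D = 99$ ($D = -2 + 101 = 99$)
$y = 21$ ($y = 16 + 5 = 21$)
$Y = 14395$ ($Y = -5 + \left(21 + 99\right)^{2} = -5 + 120^{2} = -5 + 14400 = 14395$)
$Y + 36 \left(10 - 68\right) = 14395 + 36 \left(10 - 68\right) = 14395 + 36 \left(-58\right) = 14395 - 2088 = 12307$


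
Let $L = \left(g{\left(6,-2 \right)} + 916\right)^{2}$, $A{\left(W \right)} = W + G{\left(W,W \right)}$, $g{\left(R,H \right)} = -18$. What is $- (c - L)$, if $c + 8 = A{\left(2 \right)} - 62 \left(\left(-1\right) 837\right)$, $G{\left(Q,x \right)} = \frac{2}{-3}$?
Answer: $\frac{2263550}{3} \approx 7.5452 \cdot 10^{5}$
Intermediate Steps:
$G{\left(Q,x \right)} = - \frac{2}{3}$ ($G{\left(Q,x \right)} = 2 \left(- \frac{1}{3}\right) = - \frac{2}{3}$)
$A{\left(W \right)} = - \frac{2}{3} + W$ ($A{\left(W \right)} = W - \frac{2}{3} = - \frac{2}{3} + W$)
$L = 806404$ ($L = \left(-18 + 916\right)^{2} = 898^{2} = 806404$)
$c = \frac{155662}{3}$ ($c = -8 + \left(\left(- \frac{2}{3} + 2\right) - 62 \left(\left(-1\right) 837\right)\right) = -8 + \left(\frac{4}{3} - -51894\right) = -8 + \left(\frac{4}{3} + 51894\right) = -8 + \frac{155686}{3} = \frac{155662}{3} \approx 51887.0$)
$- (c - L) = - (\frac{155662}{3} - 806404) = \left(-1\right) \left(- \frac{2263550}{3}\right) = \frac{2263550}{3}$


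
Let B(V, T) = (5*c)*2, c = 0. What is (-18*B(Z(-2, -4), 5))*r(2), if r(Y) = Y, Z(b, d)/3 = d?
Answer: 0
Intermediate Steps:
Z(b, d) = 3*d
B(V, T) = 0 (B(V, T) = (5*0)*2 = 0*2 = 0)
(-18*B(Z(-2, -4), 5))*r(2) = -18*0*2 = 0*2 = 0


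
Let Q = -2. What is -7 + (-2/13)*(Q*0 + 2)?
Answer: -95/13 ≈ -7.3077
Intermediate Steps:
-7 + (-2/13)*(Q*0 + 2) = -7 + (-2/13)*(-2*0 + 2) = -7 + (-2*1/13)*(0 + 2) = -7 - 2/13*2 = -7 - 4/13 = -95/13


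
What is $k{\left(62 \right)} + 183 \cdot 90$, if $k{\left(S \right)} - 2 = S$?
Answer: $16534$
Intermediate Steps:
$k{\left(S \right)} = 2 + S$
$k{\left(62 \right)} + 183 \cdot 90 = \left(2 + 62\right) + 183 \cdot 90 = 64 + 16470 = 16534$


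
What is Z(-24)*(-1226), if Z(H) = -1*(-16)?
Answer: -19616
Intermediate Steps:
Z(H) = 16
Z(-24)*(-1226) = 16*(-1226) = -19616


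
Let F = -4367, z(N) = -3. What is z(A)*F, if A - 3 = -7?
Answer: 13101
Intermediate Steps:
A = -4 (A = 3 - 7 = -4)
z(A)*F = -3*(-4367) = 13101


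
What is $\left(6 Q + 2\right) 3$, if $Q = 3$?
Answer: $60$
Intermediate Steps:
$\left(6 Q + 2\right) 3 = \left(6 \cdot 3 + 2\right) 3 = \left(18 + 2\right) 3 = 20 \cdot 3 = 60$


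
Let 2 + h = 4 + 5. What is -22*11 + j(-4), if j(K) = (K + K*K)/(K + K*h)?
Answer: -1939/8 ≈ -242.38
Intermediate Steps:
h = 7 (h = -2 + (4 + 5) = -2 + 9 = 7)
j(K) = (K + K**2)/(8*K) (j(K) = (K + K*K)/(K + K*7) = (K + K**2)/(K + 7*K) = (K + K**2)/((8*K)) = (K + K**2)*(1/(8*K)) = (K + K**2)/(8*K))
-22*11 + j(-4) = -22*11 + (1/8 + (1/8)*(-4)) = -242 + (1/8 - 1/2) = -242 - 3/8 = -1939/8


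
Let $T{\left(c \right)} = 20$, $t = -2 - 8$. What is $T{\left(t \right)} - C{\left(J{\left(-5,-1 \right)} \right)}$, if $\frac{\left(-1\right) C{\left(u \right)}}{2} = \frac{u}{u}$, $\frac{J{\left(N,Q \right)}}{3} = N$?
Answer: $22$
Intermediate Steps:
$J{\left(N,Q \right)} = 3 N$
$t = -10$
$C{\left(u \right)} = -2$ ($C{\left(u \right)} = - 2 \frac{u}{u} = \left(-2\right) 1 = -2$)
$T{\left(t \right)} - C{\left(J{\left(-5,-1 \right)} \right)} = 20 - -2 = 20 + 2 = 22$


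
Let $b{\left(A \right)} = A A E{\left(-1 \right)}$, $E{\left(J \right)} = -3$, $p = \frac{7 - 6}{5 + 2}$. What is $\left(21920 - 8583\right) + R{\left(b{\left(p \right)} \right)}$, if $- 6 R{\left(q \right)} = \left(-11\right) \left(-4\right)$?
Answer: $\frac{39989}{3} \approx 13330.0$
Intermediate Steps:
$p = \frac{1}{7}$ ($p = 1 \cdot \frac{1}{7} = \frac{1}{7} \approx 0.14286$)
$b{\left(A \right)} = - 3 A^{2}$ ($b{\left(A \right)} = A A \left(-3\right) = A^{2} \left(-3\right) = - 3 A^{2}$)
$R{\left(q \right)} = - \frac{22}{3}$ ($R{\left(q \right)} = - \frac{\left(-11\right) \left(-4\right)}{6} = \left(- \frac{1}{6}\right) 44 = - \frac{22}{3}$)
$\left(21920 - 8583\right) + R{\left(b{\left(p \right)} \right)} = \left(21920 - 8583\right) - \frac{22}{3} = 13337 - \frac{22}{3} = \frac{39989}{3}$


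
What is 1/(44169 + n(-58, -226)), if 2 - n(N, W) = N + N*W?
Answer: 1/31121 ≈ 3.2133e-5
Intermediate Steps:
n(N, W) = 2 - N - N*W (n(N, W) = 2 - (N + N*W) = 2 + (-N - N*W) = 2 - N - N*W)
1/(44169 + n(-58, -226)) = 1/(44169 + (2 - 1*(-58) - 1*(-58)*(-226))) = 1/(44169 + (2 + 58 - 13108)) = 1/(44169 - 13048) = 1/31121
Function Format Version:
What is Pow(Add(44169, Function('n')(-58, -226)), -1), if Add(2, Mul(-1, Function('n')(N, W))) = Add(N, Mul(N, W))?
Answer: Rational(1, 31121) ≈ 3.2133e-5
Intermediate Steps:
Function('n')(N, W) = Add(2, Mul(-1, N), Mul(-1, N, W)) (Function('n')(N, W) = Add(2, Mul(-1, Add(N, Mul(N, W)))) = Add(2, Add(Mul(-1, N), Mul(-1, N, W))) = Add(2, Mul(-1, N), Mul(-1, N, W)))
Pow(Add(44169, Function('n')(-58, -226)), -1) = Pow(Add(44169, Add(2, Mul(-1, -58), Mul(-1, -58, -226))), -1) = Pow(Add(44169, Add(2, 58, -13108)), -1) = Pow(Add(44169, -13048), -1) = Pow(31121, -1) = Rational(1, 31121)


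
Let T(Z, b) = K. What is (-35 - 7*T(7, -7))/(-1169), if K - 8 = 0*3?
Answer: 13/167 ≈ 0.077844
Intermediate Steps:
K = 8 (K = 8 + 0*3 = 8 + 0 = 8)
T(Z, b) = 8
(-35 - 7*T(7, -7))/(-1169) = (-35 - 7*8)/(-1169) = (-35 - 56)*(-1/1169) = -91*(-1/1169) = 13/167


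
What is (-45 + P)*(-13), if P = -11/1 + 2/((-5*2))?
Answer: 3653/5 ≈ 730.60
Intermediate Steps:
P = -56/5 (P = -11*1 + 2/(-10) = -11 + 2*(-⅒) = -11 - ⅕ = -56/5 ≈ -11.200)
(-45 + P)*(-13) = (-45 - 56/5)*(-13) = -281/5*(-13) = 3653/5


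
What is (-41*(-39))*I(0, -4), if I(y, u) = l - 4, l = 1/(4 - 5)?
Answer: -7995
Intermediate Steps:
l = -1 (l = 1/(-1) = -1)
I(y, u) = -5 (I(y, u) = -1 - 4 = -5)
(-41*(-39))*I(0, -4) = -41*(-39)*(-5) = 1599*(-5) = -7995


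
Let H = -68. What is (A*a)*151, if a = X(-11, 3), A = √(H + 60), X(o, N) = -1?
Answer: -302*I*√2 ≈ -427.09*I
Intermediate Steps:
A = 2*I*√2 (A = √(-68 + 60) = √(-8) = 2*I*√2 ≈ 2.8284*I)
a = -1
(A*a)*151 = ((2*I*√2)*(-1))*151 = -2*I*√2*151 = -302*I*√2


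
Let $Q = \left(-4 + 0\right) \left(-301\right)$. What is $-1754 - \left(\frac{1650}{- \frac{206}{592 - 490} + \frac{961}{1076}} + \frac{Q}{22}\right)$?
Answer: $- \frac{233911632}{679987} \approx -343.99$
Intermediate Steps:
$Q = 1204$ ($Q = \left(-4\right) \left(-301\right) = 1204$)
$-1754 - \left(\frac{1650}{- \frac{206}{592 - 490} + \frac{961}{1076}} + \frac{Q}{22}\right) = -1754 - \left(\frac{1650}{- \frac{206}{592 - 490} + \frac{961}{1076}} + \frac{1204}{22}\right) = -1754 - \left(\frac{1650}{- \frac{206}{592 - 490} + 961 \cdot \frac{1}{1076}} + 1204 \cdot \frac{1}{22}\right) = -1754 - \left(\frac{1650}{- \frac{206}{102} + \frac{961}{1076}} + \frac{602}{11}\right) = -1754 - \left(\frac{1650}{\left(-206\right) \frac{1}{102} + \frac{961}{1076}} + \frac{602}{11}\right) = -1754 - \left(\frac{1650}{- \frac{103}{51} + \frac{961}{1076}} + \frac{602}{11}\right) = -1754 - \left(\frac{1650}{- \frac{61817}{54876}} + \frac{602}{11}\right) = -1754 - \left(1650 \left(- \frac{54876}{61817}\right) + \frac{602}{11}\right) = -1754 - \left(- \frac{90545400}{61817} + \frac{602}{11}\right) = -1754 - - \frac{958785566}{679987} = -1754 + \frac{958785566}{679987} = - \frac{233911632}{679987}$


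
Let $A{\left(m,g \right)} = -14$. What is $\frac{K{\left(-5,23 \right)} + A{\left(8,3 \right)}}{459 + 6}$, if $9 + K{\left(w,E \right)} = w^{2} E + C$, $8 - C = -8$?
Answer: $\frac{568}{465} \approx 1.2215$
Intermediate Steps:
$C = 16$ ($C = 8 - -8 = 8 + 8 = 16$)
$K{\left(w,E \right)} = 7 + E w^{2}$ ($K{\left(w,E \right)} = -9 + \left(w^{2} E + 16\right) = -9 + \left(E w^{2} + 16\right) = -9 + \left(16 + E w^{2}\right) = 7 + E w^{2}$)
$\frac{K{\left(-5,23 \right)} + A{\left(8,3 \right)}}{459 + 6} = \frac{\left(7 + 23 \left(-5\right)^{2}\right) - 14}{459 + 6} = \frac{\left(7 + 23 \cdot 25\right) - 14}{465} = \left(\left(7 + 575\right) - 14\right) \frac{1}{465} = \left(582 - 14\right) \frac{1}{465} = 568 \cdot \frac{1}{465} = \frac{568}{465}$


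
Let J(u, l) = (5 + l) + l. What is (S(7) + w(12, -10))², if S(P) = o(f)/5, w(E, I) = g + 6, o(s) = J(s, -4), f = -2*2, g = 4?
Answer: 2209/25 ≈ 88.360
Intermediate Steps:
f = -4
J(u, l) = 5 + 2*l
o(s) = -3 (o(s) = 5 + 2*(-4) = 5 - 8 = -3)
w(E, I) = 10 (w(E, I) = 4 + 6 = 10)
S(P) = -⅗ (S(P) = -3/5 = -3*⅕ = -⅗)
(S(7) + w(12, -10))² = (-⅗ + 10)² = (47/5)² = 2209/25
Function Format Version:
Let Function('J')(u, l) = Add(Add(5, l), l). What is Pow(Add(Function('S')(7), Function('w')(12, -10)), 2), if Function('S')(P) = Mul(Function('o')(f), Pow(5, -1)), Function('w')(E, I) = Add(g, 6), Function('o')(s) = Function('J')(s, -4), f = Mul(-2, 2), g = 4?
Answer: Rational(2209, 25) ≈ 88.360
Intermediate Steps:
f = -4
Function('J')(u, l) = Add(5, Mul(2, l))
Function('o')(s) = -3 (Function('o')(s) = Add(5, Mul(2, -4)) = Add(5, -8) = -3)
Function('w')(E, I) = 10 (Function('w')(E, I) = Add(4, 6) = 10)
Function('S')(P) = Rational(-3, 5) (Function('S')(P) = Mul(-3, Pow(5, -1)) = Mul(-3, Rational(1, 5)) = Rational(-3, 5))
Pow(Add(Function('S')(7), Function('w')(12, -10)), 2) = Pow(Add(Rational(-3, 5), 10), 2) = Pow(Rational(47, 5), 2) = Rational(2209, 25)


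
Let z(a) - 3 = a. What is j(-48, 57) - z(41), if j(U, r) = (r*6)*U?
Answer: -16460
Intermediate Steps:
z(a) = 3 + a
j(U, r) = 6*U*r (j(U, r) = (6*r)*U = 6*U*r)
j(-48, 57) - z(41) = 6*(-48)*57 - (3 + 41) = -16416 - 1*44 = -16416 - 44 = -16460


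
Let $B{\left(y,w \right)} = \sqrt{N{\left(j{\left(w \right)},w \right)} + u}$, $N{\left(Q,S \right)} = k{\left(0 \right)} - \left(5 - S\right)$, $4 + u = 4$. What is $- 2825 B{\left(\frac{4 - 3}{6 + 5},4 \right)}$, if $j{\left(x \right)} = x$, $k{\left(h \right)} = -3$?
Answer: $- 5650 i \approx - 5650.0 i$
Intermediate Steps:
$u = 0$ ($u = -4 + 4 = 0$)
$N{\left(Q,S \right)} = -8 + S$ ($N{\left(Q,S \right)} = -3 - \left(5 - S\right) = -3 + \left(-5 + S\right) = -8 + S$)
$B{\left(y,w \right)} = \sqrt{-8 + w}$ ($B{\left(y,w \right)} = \sqrt{\left(-8 + w\right) + 0} = \sqrt{-8 + w}$)
$- 2825 B{\left(\frac{4 - 3}{6 + 5},4 \right)} = - 2825 \sqrt{-8 + 4} = - 2825 \sqrt{-4} = - 2825 \cdot 2 i = - 5650 i$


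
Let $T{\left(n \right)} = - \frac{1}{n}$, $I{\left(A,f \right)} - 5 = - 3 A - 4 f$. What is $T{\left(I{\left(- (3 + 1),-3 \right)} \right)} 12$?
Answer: $- \frac{12}{29} \approx -0.41379$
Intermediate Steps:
$I{\left(A,f \right)} = 5 - 4 f - 3 A$ ($I{\left(A,f \right)} = 5 - \left(3 A + 4 f\right) = 5 - 4 f - 3 A$)
$T{\left(I{\left(- (3 + 1),-3 \right)} \right)} 12 = - \frac{1}{5 - -12 - 3 \left(- (3 + 1)\right)} 12 = - \frac{1}{5 + 12 - 3 \left(\left(-1\right) 4\right)} 12 = - \frac{1}{5 + 12 - -12} \cdot 12 = - \frac{1}{5 + 12 + 12} \cdot 12 = - \frac{1}{29} \cdot 12 = \left(-1\right) \frac{1}{29} \cdot 12 = \left(- \frac{1}{29}\right) 12 = - \frac{12}{29}$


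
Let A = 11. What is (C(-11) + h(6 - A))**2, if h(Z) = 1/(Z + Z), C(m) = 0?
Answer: 1/100 ≈ 0.010000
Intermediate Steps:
h(Z) = 1/(2*Z)
(C(-11) + h(6 - A))**2 = (0 + 1/(2*(6 - 1*11)))**2 = (0 + 1/(2*(6 - 11)))**2 = (0 + (1/2)/(-5))**2 = (0 + (1/2)*(-1/5))**2 = (0 - 1/10)**2 = (-1/10)**2 = 1/100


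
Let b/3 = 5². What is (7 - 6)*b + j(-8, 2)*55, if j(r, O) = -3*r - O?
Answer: 1285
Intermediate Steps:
j(r, O) = -O - 3*r
b = 75 (b = 3*5² = 3*25 = 75)
(7 - 6)*b + j(-8, 2)*55 = (7 - 6)*75 + (-1*2 - 3*(-8))*55 = 1*75 + (-2 + 24)*55 = 75 + 22*55 = 75 + 1210 = 1285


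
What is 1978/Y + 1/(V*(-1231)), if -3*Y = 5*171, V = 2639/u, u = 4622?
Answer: -6427065872/925853565 ≈ -6.9418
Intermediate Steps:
V = 2639/4622 ≈ 0.57096
Y = -285 (Y = -5*171/3 = -⅓*855 = -285)
1978/Y + 1/(V*(-1231)) = 1978/(-285) + 1/((2639/4622)*(-1231)) = 1978*(-1/285) + (4622/2639)*(-1/1231) = -1978/285 - 4622/3248609 = -6427065872/925853565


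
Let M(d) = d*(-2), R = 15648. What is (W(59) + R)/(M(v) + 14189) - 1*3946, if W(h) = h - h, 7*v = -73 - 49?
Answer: -130927282/33189 ≈ -3944.9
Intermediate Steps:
v = -122/7 (v = (-73 - 49)/7 = (1/7)*(-122) = -122/7 ≈ -17.429)
M(d) = -2*d
W(h) = 0
(W(59) + R)/(M(v) + 14189) - 1*3946 = (0 + 15648)/(-2*(-122/7) + 14189) - 1*3946 = 15648/(244/7 + 14189) - 3946 = 15648/(99567/7) - 3946 = 15648*(7/99567) - 3946 = 36512/33189 - 3946 = -130927282/33189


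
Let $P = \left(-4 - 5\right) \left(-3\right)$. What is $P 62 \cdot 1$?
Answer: $1674$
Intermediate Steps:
$P = 27$ ($P = \left(-9\right) \left(-3\right) = 27$)
$P 62 \cdot 1 = 27 \cdot 62 \cdot 1 = 1674 \cdot 1 = 1674$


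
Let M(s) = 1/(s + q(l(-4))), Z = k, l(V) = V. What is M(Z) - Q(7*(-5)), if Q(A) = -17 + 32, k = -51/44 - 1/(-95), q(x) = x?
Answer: -326995/21521 ≈ -15.194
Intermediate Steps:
k = -4801/4180 (k = -51*1/44 - 1*(-1/95) = -51/44 + 1/95 = -4801/4180 ≈ -1.1486)
Q(A) = 15
Z = -4801/4180 ≈ -1.1486
M(s) = 1/(-4 + s) (M(s) = 1/(s - 4) = 1/(-4 + s))
M(Z) - Q(7*(-5)) = 1/(-4 - 4801/4180) - 1*15 = 1/(-21521/4180) - 15 = -4180/21521 - 15 = -326995/21521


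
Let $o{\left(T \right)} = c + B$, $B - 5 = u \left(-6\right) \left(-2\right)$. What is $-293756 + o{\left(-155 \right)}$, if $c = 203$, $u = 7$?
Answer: $-293464$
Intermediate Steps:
$B = 89$ ($B = 5 + 7 \left(-6\right) \left(-2\right) = 5 - -84 = 5 + 84 = 89$)
$o{\left(T \right)} = 292$ ($o{\left(T \right)} = 203 + 89 = 292$)
$-293756 + o{\left(-155 \right)} = -293756 + 292 = -293464$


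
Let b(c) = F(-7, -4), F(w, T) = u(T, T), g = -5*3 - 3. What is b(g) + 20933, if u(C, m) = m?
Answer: 20929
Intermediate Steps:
g = -18 (g = -15 - 3 = -18)
F(w, T) = T
b(c) = -4
b(g) + 20933 = -4 + 20933 = 20929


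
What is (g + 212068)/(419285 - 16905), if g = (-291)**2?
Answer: 296749/402380 ≈ 0.73748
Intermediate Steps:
g = 84681
(g + 212068)/(419285 - 16905) = (84681 + 212068)/(419285 - 16905) = 296749/402380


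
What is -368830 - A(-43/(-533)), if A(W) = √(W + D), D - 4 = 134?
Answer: -368830 - √39227201/533 ≈ -3.6884e+5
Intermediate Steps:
D = 138 (D = 4 + 134 = 138)
A(W) = √(138 + W) (A(W) = √(W + 138) = √(138 + W))
-368830 - A(-43/(-533)) = -368830 - √(138 - 43/(-533)) = -368830 - √(138 - 43*(-1/533)) = -368830 - √(138 + 43/533) = -368830 - √(73597/533) = -368830 - √39227201/533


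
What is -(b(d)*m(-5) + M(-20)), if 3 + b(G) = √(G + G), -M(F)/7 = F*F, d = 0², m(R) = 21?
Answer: 2863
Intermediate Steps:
d = 0
M(F) = -7*F² (M(F) = -7*F*F = -7*F²)
b(G) = -3 + √2*√G (b(G) = -3 + √(G + G) = -3 + √(2*G) = -3 + √2*√G)
-(b(d)*m(-5) + M(-20)) = -((-3 + √2*√0)*21 - 7*(-20)²) = -((-3 + √2*0)*21 - 7*400) = -((-3 + 0)*21 - 2800) = -(-3*21 - 2800) = -(-63 - 2800) = -1*(-2863) = 2863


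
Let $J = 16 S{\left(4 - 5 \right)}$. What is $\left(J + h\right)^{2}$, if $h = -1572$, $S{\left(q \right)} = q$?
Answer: $2521744$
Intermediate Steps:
$J = -16$ ($J = 16 \left(4 - 5\right) = 16 \left(-1\right) = -16$)
$\left(J + h\right)^{2} = \left(-16 - 1572\right)^{2} = \left(-1588\right)^{2} = 2521744$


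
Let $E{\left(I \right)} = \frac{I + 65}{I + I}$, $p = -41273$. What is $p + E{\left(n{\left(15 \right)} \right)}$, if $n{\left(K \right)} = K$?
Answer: $- \frac{123811}{3} \approx -41270.0$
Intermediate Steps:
$E{\left(I \right)} = \frac{65 + I}{2 I}$
$p + E{\left(n{\left(15 \right)} \right)} = -41273 + \frac{65 + 15}{2 \cdot 15} = -41273 + \frac{1}{2} \cdot \frac{1}{15} \cdot 80 = -41273 + \frac{8}{3} = - \frac{123811}{3}$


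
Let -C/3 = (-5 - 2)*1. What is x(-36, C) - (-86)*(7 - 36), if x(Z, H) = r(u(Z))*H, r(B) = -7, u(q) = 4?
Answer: -2641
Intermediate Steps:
C = 21 (C = -3*(-5 - 2) = -(-21) = -3*(-7) = 21)
x(Z, H) = -7*H
x(-36, C) - (-86)*(7 - 36) = -7*21 - (-86)*(7 - 36) = -147 - (-86)*(-29) = -147 - 1*2494 = -147 - 2494 = -2641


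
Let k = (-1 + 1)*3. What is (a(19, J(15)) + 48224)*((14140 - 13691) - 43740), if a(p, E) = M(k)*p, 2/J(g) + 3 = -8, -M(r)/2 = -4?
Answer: -2094245416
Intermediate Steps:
k = 0 (k = 0*3 = 0)
M(r) = 8 (M(r) = -2*(-4) = 8)
J(g) = -2/11 (J(g) = 2/(-3 - 8) = 2/(-11) = 2*(-1/11) = -2/11)
a(p, E) = 8*p
(a(19, J(15)) + 48224)*((14140 - 13691) - 43740) = (8*19 + 48224)*((14140 - 13691) - 43740) = (152 + 48224)*(449 - 43740) = 48376*(-43291) = -2094245416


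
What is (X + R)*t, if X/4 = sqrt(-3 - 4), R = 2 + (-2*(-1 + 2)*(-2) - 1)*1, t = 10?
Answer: 50 + 40*I*sqrt(7) ≈ 50.0 + 105.83*I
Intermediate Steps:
R = 5 (R = 2 + (-2*1*(-2) - 1)*1 = 2 + (-2*(-2) - 1)*1 = 2 + (4 - 1)*1 = 2 + 3*1 = 2 + 3 = 5)
X = 4*I*sqrt(7) (X = 4*sqrt(-3 - 4) = 4*sqrt(-7) = 4*(I*sqrt(7)) = 4*I*sqrt(7) ≈ 10.583*I)
(X + R)*t = (4*I*sqrt(7) + 5)*10 = (5 + 4*I*sqrt(7))*10 = 50 + 40*I*sqrt(7)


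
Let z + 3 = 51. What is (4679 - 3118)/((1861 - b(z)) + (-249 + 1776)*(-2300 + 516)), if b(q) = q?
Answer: -1561/2722355 ≈ -0.00057340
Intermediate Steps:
z = 48 (z = -3 + 51 = 48)
(4679 - 3118)/((1861 - b(z)) + (-249 + 1776)*(-2300 + 516)) = (4679 - 3118)/((1861 - 1*48) + (-249 + 1776)*(-2300 + 516)) = 1561/((1861 - 48) + 1527*(-1784)) = 1561/(1813 - 2724168) = 1561/(-2722355) = 1561*(-1/2722355) = -1561/2722355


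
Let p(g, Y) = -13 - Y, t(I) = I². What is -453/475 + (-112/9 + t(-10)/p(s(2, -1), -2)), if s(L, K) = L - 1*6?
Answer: -1057547/47025 ≈ -22.489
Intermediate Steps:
s(L, K) = -6 + L (s(L, K) = L - 6 = -6 + L)
-453/475 + (-112/9 + t(-10)/p(s(2, -1), -2)) = -453/475 + (-112/9 + (-10)²/(-13 - 1*(-2))) = -453*1/475 + (-112*⅑ + 100/(-13 + 2)) = -453/475 + (-112/9 + 100/(-11)) = -453/475 + (-112/9 + 100*(-1/11)) = -453/475 + (-112/9 - 100/11) = -453/475 - 2132/99 = -1057547/47025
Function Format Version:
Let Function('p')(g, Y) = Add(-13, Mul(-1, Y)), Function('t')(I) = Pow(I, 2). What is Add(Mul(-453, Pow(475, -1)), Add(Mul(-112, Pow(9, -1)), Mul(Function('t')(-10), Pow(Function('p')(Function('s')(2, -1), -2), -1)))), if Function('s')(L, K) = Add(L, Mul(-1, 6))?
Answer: Rational(-1057547, 47025) ≈ -22.489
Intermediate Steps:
Function('s')(L, K) = Add(-6, L) (Function('s')(L, K) = Add(L, -6) = Add(-6, L))
Add(Mul(-453, Pow(475, -1)), Add(Mul(-112, Pow(9, -1)), Mul(Function('t')(-10), Pow(Function('p')(Function('s')(2, -1), -2), -1)))) = Add(Mul(-453, Pow(475, -1)), Add(Mul(-112, Pow(9, -1)), Mul(Pow(-10, 2), Pow(Add(-13, Mul(-1, -2)), -1)))) = Add(Mul(-453, Rational(1, 475)), Add(Mul(-112, Rational(1, 9)), Mul(100, Pow(Add(-13, 2), -1)))) = Add(Rational(-453, 475), Add(Rational(-112, 9), Mul(100, Pow(-11, -1)))) = Add(Rational(-453, 475), Add(Rational(-112, 9), Mul(100, Rational(-1, 11)))) = Add(Rational(-453, 475), Add(Rational(-112, 9), Rational(-100, 11))) = Add(Rational(-453, 475), Rational(-2132, 99)) = Rational(-1057547, 47025)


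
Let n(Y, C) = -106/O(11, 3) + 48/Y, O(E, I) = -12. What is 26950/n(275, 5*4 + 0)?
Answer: 44467500/14863 ≈ 2991.8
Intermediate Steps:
n(Y, C) = 53/6 + 48/Y (n(Y, C) = -106/(-12) + 48/Y = -106*(-1/12) + 48/Y = 53/6 + 48/Y)
26950/n(275, 5*4 + 0) = 26950/(53/6 + 48/275) = 26950/(14863/1650) = 26950*(1650/14863) = 44467500/14863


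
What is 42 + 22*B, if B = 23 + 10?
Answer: 768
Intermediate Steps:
B = 33
42 + 22*B = 42 + 22*33 = 42 + 726 = 768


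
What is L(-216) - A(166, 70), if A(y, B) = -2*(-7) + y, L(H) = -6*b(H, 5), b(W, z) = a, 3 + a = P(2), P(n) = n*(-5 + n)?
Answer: -126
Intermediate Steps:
a = -9 (a = -3 + 2*(-5 + 2) = -3 + 2*(-3) = -3 - 6 = -9)
b(W, z) = -9
L(H) = 54 (L(H) = -6*(-9) = 54)
A(y, B) = 14 + y
L(-216) - A(166, 70) = 54 - (14 + 166) = 54 - 1*180 = 54 - 180 = -126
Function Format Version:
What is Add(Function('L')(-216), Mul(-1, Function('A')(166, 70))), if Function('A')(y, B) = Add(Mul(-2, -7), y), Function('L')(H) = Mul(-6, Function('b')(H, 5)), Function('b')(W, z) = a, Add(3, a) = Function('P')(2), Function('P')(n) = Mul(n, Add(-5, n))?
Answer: -126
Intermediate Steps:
a = -9 (a = Add(-3, Mul(2, Add(-5, 2))) = Add(-3, Mul(2, -3)) = Add(-3, -6) = -9)
Function('b')(W, z) = -9
Function('L')(H) = 54 (Function('L')(H) = Mul(-6, -9) = 54)
Function('A')(y, B) = Add(14, y)
Add(Function('L')(-216), Mul(-1, Function('A')(166, 70))) = Add(54, Mul(-1, Add(14, 166))) = Add(54, Mul(-1, 180)) = Add(54, -180) = -126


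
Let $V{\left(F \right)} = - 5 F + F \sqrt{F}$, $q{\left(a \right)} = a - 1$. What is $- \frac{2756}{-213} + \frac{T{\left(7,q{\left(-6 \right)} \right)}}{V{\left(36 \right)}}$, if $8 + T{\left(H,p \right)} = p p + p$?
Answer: $\frac{17743}{1278} \approx 13.883$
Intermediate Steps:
$q{\left(a \right)} = -1 + a$ ($q{\left(a \right)} = a - 1 = -1 + a$)
$T{\left(H,p \right)} = -8 + p + p^{2}$ ($T{\left(H,p \right)} = -8 + \left(p p + p\right) = -8 + \left(p^{2} + p\right) = -8 + \left(p + p^{2}\right) = -8 + p + p^{2}$)
$V{\left(F \right)} = F^{\frac{3}{2}} - 5 F$ ($V{\left(F \right)} = - 5 F + F^{\frac{3}{2}} = F^{\frac{3}{2}} - 5 F$)
$- \frac{2756}{-213} + \frac{T{\left(7,q{\left(-6 \right)} \right)}}{V{\left(36 \right)}} = - \frac{2756}{-213} + \frac{-8 - 7 + \left(-1 - 6\right)^{2}}{36^{\frac{3}{2}} - 180} = \left(-2756\right) \left(- \frac{1}{213}\right) + \frac{-8 - 7 + \left(-7\right)^{2}}{216 - 180} = \frac{2756}{213} + \frac{-8 - 7 + 49}{36} = \frac{2756}{213} + 34 \cdot \frac{1}{36} = \frac{2756}{213} + \frac{17}{18} = \frac{17743}{1278}$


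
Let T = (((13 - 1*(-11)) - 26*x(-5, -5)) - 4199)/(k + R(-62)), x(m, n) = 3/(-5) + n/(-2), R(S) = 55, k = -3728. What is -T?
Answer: -21122/18365 ≈ -1.1501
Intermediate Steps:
x(m, n) = -3/5 - n/2 (x(m, n) = 3*(-1/5) + n*(-1/2) = -3/5 - n/2)
T = 21122/18365 (T = (((13 - 1*(-11)) - 26*(-3/5 - 1/2*(-5))) - 4199)/(-3728 + 55) = (((13 + 11) - 26*(-3/5 + 5/2)) - 4199)/(-3673) = ((24 - 26*19/10) - 4199)*(-1/3673) = ((24 - 247/5) - 4199)*(-1/3673) = (-127/5 - 4199)*(-1/3673) = -21122/5*(-1/3673) = 21122/18365 ≈ 1.1501)
-T = -1*21122/18365 = -21122/18365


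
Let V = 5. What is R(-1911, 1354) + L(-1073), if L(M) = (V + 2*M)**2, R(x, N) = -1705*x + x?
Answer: 7840225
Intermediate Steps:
R(x, N) = -1704*x
L(M) = (5 + 2*M)**2
R(-1911, 1354) + L(-1073) = -1704*(-1911) + (5 + 2*(-1073))**2 = 3256344 + (5 - 2146)**2 = 3256344 + (-2141)**2 = 3256344 + 4583881 = 7840225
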